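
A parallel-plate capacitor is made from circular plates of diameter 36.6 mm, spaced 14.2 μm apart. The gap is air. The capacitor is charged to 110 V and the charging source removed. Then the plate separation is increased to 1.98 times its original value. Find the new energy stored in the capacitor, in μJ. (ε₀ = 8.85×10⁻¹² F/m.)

U ≈ 7.85 μJ

A = π(36.6/2 mm)² = 1.05×10⁻³ m².
Initially C₁ = ε₀A/d = 8.85×10⁻¹² × 1.05×10⁻³ / 1.42×10⁻⁵ = 6.56×10⁻¹⁰ F.
U₁ = 3.97×10⁻⁶ J.
Isolated ⇒ Q is held fixed. C₂ = 0.505 C₁ and U = Q²/(2C), so U₂/U₁ = C₁/C₂ = 1.98.
U₂ = 1.98 × 3.97×10⁻⁶ = 7.85×10⁻⁶ J.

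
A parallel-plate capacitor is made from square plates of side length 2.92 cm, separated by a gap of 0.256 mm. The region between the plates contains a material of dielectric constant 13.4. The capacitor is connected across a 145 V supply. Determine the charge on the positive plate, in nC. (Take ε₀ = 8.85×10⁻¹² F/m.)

A = (2.92 cm)² = 8.53×10⁻⁴ m².
C = κε₀A/d = 13.4 × 8.85×10⁻¹² × 8.53×10⁻⁴ / 2.56×10⁻⁴ = 3.95×10⁻¹⁰ F.
Q = CV = 3.95×10⁻¹⁰ × 145 = 5.73×10⁻⁸ C.

57.3 nC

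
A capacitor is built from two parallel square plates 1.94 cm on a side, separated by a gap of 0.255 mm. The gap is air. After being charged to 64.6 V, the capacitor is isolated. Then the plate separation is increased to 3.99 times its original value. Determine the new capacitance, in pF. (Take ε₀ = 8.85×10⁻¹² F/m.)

A = (1.94 cm)² = 3.76×10⁻⁴ m².
Initially C₁ = ε₀A/d = 8.85×10⁻¹² × 3.76×10⁻⁴ / 2.55×10⁻⁴ = 1.31×10⁻¹¹ F.
C = ε₀A/d scales as 1/d, so C₂/C₁ = d₁/d₂ = 1/3.99 = 0.251.
C₂ = 0.251 × 1.31×10⁻¹¹ = 3.27×10⁻¹² F.

C ≈ 3.27 pF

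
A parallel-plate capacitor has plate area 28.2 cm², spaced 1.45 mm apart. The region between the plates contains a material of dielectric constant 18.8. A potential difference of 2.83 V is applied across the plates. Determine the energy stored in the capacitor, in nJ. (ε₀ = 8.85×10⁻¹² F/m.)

A = 28.2 cm² = 2.82×10⁻³ m².
C = κε₀A/d = 18.8 × 8.85×10⁻¹² × 2.82×10⁻³ / 1.45×10⁻³ = 3.24×10⁻¹⁰ F.
U = ½CV² = ½ × 3.24×10⁻¹⁰ × (2.83)² = 1.30×10⁻⁹ J.

U ≈ 1.30 nJ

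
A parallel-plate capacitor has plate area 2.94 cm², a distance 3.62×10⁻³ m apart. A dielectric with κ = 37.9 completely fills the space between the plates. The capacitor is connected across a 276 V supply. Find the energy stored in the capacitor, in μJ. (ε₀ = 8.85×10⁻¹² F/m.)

1.04 μJ

A = 2.94 cm² = 2.94×10⁻⁴ m².
C = κε₀A/d = 37.9 × 8.85×10⁻¹² × 2.94×10⁻⁴ / 3.62×10⁻³ = 2.72×10⁻¹¹ F.
U = ½CV² = ½ × 2.72×10⁻¹¹ × (276)² = 1.04×10⁻⁶ J.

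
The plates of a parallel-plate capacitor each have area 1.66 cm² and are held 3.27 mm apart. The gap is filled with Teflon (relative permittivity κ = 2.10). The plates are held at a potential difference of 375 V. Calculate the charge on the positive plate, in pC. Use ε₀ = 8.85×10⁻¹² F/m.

Q ≈ 354 pC

A = 1.66 cm² = 1.66×10⁻⁴ m².
C = κε₀A/d = 2.10 × 8.85×10⁻¹² × 1.66×10⁻⁴ / 3.27×10⁻³ = 9.43×10⁻¹³ F.
Q = CV = 9.43×10⁻¹³ × 375 = 3.54×10⁻¹⁰ C.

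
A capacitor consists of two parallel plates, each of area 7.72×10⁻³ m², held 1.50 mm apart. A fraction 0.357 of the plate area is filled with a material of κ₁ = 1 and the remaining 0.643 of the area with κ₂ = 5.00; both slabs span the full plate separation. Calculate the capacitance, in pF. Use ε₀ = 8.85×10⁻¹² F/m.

C ≈ 163 pF

Side-by-side slabs ⇒ two capacitors in parallel, each spanning the full gap.
C₁ = κ₁ε₀A₁/d = 1.00 × 8.85×10⁻¹² × 2.76×10⁻³ / 1.50×10⁻³ = 1.63×10⁻¹¹ F.
C₂ = κ₂ε₀A₂/d = 5.00 × 8.85×10⁻¹² × 4.96×10⁻³ / 1.50×10⁻³ = 1.46×10⁻¹⁰ F.
C = C₁ + C₂ = 1.63×10⁻¹⁰ F.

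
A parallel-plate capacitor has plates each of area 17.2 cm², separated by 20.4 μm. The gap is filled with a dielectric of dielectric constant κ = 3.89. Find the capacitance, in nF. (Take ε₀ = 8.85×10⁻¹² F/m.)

C ≈ 2.90 nF

A = 17.2 cm² = 1.72×10⁻³ m².
C = κε₀A/d = 3.89 × 8.85×10⁻¹² × 1.72×10⁻³ / 2.04×10⁻⁵ = 2.90×10⁻⁹ F.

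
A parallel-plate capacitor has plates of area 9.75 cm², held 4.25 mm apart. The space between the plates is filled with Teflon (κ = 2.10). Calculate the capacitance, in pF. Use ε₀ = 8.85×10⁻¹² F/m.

4.26 pF

A = 9.75 cm² = 9.75×10⁻⁴ m².
C = κε₀A/d = 2.10 × 8.85×10⁻¹² × 9.75×10⁻⁴ / 4.25×10⁻³ = 4.26×10⁻¹² F.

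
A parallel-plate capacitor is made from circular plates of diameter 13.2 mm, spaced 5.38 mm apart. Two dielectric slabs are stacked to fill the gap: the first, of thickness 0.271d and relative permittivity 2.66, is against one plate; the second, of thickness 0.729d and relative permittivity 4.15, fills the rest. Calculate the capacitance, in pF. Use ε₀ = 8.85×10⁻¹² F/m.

0.811 pF

A = π(13.2/2 mm)² = 1.37×10⁻⁴ m².
Stacked slabs ⇒ two capacitors in series, each with the full plate area.
C₁ = κ₁ε₀A/d₁ = 2.66 × 8.85×10⁻¹² × 1.37×10⁻⁴ / 1.46×10⁻³ = 2.21×10⁻¹² F.
C₂ = κ₂ε₀A/d₂ = 4.15 × 8.85×10⁻¹² × 1.37×10⁻⁴ / 3.92×10⁻³ = 1.28×10⁻¹² F.
C = (1/C₁ + 1/C₂)⁻¹ = 8.11×10⁻¹³ F.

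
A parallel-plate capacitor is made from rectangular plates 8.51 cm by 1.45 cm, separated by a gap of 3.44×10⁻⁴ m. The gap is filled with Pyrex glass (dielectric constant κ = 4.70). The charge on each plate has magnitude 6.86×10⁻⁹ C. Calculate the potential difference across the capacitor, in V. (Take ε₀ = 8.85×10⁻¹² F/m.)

V ≈ 46.0 V

A = 8.51 × 1.45 cm² = 1.23×10⁻³ m².
C = κε₀A/d = 4.70 × 8.85×10⁻¹² × 1.23×10⁻³ / 3.44×10⁻⁴ = 1.49×10⁻¹⁰ F.
V = Q/C = 6.86×10⁻⁹ / 1.49×10⁻¹⁰ = 46.0 V.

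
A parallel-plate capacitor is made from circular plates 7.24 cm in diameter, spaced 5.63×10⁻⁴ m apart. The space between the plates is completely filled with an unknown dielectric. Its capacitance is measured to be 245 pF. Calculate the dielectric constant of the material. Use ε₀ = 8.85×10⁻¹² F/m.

3.79

A = π(7.24/2 cm)² = 4.12×10⁻³ m².
κ = Cd/(ε₀A) = 2.45×10⁻¹⁰ × 5.63×10⁻⁴ / (8.85×10⁻¹² × 4.12×10⁻³) = 3.79.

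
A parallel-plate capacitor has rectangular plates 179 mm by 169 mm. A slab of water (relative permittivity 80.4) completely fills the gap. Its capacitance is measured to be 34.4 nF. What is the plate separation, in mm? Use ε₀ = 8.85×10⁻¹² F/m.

d ≈ 0.626 mm

A = 179 × 169 mm² = 3.03×10⁻² m².
d = κε₀A/C = 80.4 × 8.85×10⁻¹² × 3.03×10⁻² / 3.44×10⁻⁸ = 6.26×10⁻⁴ m.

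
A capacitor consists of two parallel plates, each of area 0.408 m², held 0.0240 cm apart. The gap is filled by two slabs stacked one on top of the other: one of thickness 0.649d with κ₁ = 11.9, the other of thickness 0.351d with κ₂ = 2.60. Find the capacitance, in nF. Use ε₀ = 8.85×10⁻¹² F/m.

Stacked slabs ⇒ two capacitors in series, each with the full plate area.
C₁ = κ₁ε₀A/d₁ = 11.9 × 8.85×10⁻¹² × 0.408 / 1.56×10⁻⁴ = 2.76×10⁻⁷ F.
C₂ = κ₂ε₀A/d₂ = 2.60 × 8.85×10⁻¹² × 0.408 / 8.42×10⁻⁵ = 1.11×10⁻⁷ F.
C = (1/C₁ + 1/C₂)⁻¹ = 7.94×10⁻⁸ F.

C ≈ 79.4 nF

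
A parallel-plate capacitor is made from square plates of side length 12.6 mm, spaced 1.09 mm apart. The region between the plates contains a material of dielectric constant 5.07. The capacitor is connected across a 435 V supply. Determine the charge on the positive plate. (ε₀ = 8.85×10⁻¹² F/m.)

A = (12.6 mm)² = 1.59×10⁻⁴ m².
C = κε₀A/d = 5.07 × 8.85×10⁻¹² × 1.59×10⁻⁴ / 1.09×10⁻³ = 6.54×10⁻¹² F.
Q = CV = 6.54×10⁻¹² × 435 = 2.84×10⁻⁹ C.

2.84 nC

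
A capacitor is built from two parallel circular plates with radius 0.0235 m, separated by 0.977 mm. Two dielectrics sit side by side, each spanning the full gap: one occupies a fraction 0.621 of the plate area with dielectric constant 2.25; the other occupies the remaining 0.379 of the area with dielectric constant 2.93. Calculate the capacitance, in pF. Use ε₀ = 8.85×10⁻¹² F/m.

39.4 pF

A = π(0.0235 m)² = 1.73×10⁻³ m².
Side-by-side slabs ⇒ two capacitors in parallel, each spanning the full gap.
C₁ = κ₁ε₀A₁/d = 2.25 × 8.85×10⁻¹² × 1.08×10⁻³ / 9.77×10⁻⁴ = 2.20×10⁻¹¹ F.
C₂ = κ₂ε₀A₂/d = 2.93 × 8.85×10⁻¹² × 6.58×10⁻⁴ / 9.77×10⁻⁴ = 1.75×10⁻¹¹ F.
C = C₁ + C₂ = 3.94×10⁻¹¹ F.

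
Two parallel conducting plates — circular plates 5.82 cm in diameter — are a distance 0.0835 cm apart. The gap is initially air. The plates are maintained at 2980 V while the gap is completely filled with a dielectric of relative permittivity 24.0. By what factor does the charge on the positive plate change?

Q₂/Q₁ ≈ 24.0

Battery connected ⇒ V is held fixed.
C₂ = 24.0 C₁ and Q = CV, so Q₂/Q₁ = C₂/C₁ = 24.0.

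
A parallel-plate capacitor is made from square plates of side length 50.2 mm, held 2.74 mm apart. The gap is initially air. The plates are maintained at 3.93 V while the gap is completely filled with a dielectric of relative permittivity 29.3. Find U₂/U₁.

Battery connected ⇒ V is held fixed.
C₂ = 29.3 C₁ and U = ½CV², so U₂/U₁ = C₂/C₁ = 29.3.

29.3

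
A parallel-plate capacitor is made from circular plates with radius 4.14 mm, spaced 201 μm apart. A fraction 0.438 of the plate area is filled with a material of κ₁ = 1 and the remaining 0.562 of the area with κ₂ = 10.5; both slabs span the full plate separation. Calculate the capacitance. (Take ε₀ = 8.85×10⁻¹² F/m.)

C ≈ 15.0 pF

A = π(4.14 mm)² = 5.38×10⁻⁵ m².
Side-by-side slabs ⇒ two capacitors in parallel, each spanning the full gap.
C₁ = κ₁ε₀A₁/d = 1.00 × 8.85×10⁻¹² × 2.36×10⁻⁵ / 2.01×10⁻⁴ = 1.04×10⁻¹² F.
C₂ = κ₂ε₀A₂/d = 10.5 × 8.85×10⁻¹² × 3.03×10⁻⁵ / 2.01×10⁻⁴ = 1.40×10⁻¹¹ F.
C = C₁ + C₂ = 1.50×10⁻¹¹ F.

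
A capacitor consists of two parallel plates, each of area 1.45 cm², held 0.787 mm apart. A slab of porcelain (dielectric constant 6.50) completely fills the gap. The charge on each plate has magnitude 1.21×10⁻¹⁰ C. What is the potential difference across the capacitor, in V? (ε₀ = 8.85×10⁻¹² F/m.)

A = 1.45 cm² = 1.45×10⁻⁴ m².
C = κε₀A/d = 6.50 × 8.85×10⁻¹² × 1.45×10⁻⁴ / 7.87×10⁻⁴ = 1.06×10⁻¹¹ F.
V = Q/C = 1.21×10⁻¹⁰ / 1.06×10⁻¹¹ = 11.4 V.

V ≈ 11.4 V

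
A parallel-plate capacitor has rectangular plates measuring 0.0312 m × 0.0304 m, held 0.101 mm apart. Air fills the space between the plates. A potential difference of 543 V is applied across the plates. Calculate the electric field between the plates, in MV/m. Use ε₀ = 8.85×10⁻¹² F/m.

E ≈ 5.38 MV/m

E = V/d = 543 / 1.01×10⁻⁴ = 5.38×10⁶ V/m.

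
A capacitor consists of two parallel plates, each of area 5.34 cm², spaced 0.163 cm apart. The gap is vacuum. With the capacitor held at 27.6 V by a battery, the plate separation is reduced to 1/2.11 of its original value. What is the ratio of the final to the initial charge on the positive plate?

Q₂/Q₁ ≈ 2.11

Battery connected ⇒ V is held fixed.
C₂ = 2.11 C₁ and Q = CV, so Q₂/Q₁ = C₂/C₁ = 2.11.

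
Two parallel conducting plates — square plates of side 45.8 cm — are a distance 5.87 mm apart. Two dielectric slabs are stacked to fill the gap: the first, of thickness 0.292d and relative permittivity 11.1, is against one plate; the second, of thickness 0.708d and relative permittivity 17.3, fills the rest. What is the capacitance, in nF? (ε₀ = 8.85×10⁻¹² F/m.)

C ≈ 4.70 nF

A = (45.8 cm)² = 0.210 m².
Stacked slabs ⇒ two capacitors in series, each with the full plate area.
C₁ = κ₁ε₀A/d₁ = 11.1 × 8.85×10⁻¹² × 0.210 / 1.71×10⁻³ = 1.20×10⁻⁸ F.
C₂ = κ₂ε₀A/d₂ = 17.3 × 8.85×10⁻¹² × 0.210 / 4.16×10⁻³ = 7.73×10⁻⁹ F.
C = (1/C₁ + 1/C₂)⁻¹ = 4.70×10⁻⁹ F.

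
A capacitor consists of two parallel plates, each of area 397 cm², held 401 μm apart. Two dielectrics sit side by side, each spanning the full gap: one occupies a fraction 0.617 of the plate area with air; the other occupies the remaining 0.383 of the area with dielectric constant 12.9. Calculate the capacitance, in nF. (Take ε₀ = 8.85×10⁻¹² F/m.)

A = 397 cm² = 3.97×10⁻² m².
Side-by-side slabs ⇒ two capacitors in parallel, each spanning the full gap.
C₁ = κ₁ε₀A₁/d = 1.00 × 8.85×10⁻¹² × 2.45×10⁻² / 4.01×10⁻⁴ = 5.41×10⁻¹⁰ F.
C₂ = κ₂ε₀A₂/d = 12.9 × 8.85×10⁻¹² × 1.52×10⁻² / 4.01×10⁻⁴ = 4.33×10⁻⁹ F.
C = C₁ + C₂ = 4.87×10⁻⁹ F.

C ≈ 4.87 nF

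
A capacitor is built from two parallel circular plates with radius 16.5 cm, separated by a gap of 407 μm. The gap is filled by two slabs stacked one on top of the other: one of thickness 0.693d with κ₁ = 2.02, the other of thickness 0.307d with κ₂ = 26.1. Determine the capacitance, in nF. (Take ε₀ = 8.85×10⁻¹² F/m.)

C ≈ 5.24 nF

A = π(16.5 cm)² = 8.55×10⁻² m².
Stacked slabs ⇒ two capacitors in series, each with the full plate area.
C₁ = κ₁ε₀A/d₁ = 2.02 × 8.85×10⁻¹² × 8.55×10⁻² / 2.82×10⁻⁴ = 5.42×10⁻⁹ F.
C₂ = κ₂ε₀A/d₂ = 26.1 × 8.85×10⁻¹² × 8.55×10⁻² / 1.25×10⁻⁴ = 1.58×10⁻⁷ F.
C = (1/C₁ + 1/C₂)⁻¹ = 5.24×10⁻⁹ F.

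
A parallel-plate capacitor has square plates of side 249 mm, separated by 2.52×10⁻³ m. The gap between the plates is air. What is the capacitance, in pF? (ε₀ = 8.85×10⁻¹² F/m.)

A = (249 mm)² = 6.20×10⁻² m².
C = ε₀A/d = 8.85×10⁻¹² × 6.20×10⁻² / 2.52×10⁻³ = 2.18×10⁻¹⁰ F.

C ≈ 218 pF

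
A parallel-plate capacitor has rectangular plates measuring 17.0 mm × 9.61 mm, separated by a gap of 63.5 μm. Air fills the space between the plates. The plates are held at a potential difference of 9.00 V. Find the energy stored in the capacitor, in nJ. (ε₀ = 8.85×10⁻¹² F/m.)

0.922 nJ

A = 17.0 × 9.61 mm² = 1.63×10⁻⁴ m².
C = ε₀A/d = 8.85×10⁻¹² × 1.63×10⁻⁴ / 6.35×10⁻⁵ = 2.28×10⁻¹¹ F.
U = ½CV² = ½ × 2.28×10⁻¹¹ × (9.00)² = 9.22×10⁻¹⁰ J.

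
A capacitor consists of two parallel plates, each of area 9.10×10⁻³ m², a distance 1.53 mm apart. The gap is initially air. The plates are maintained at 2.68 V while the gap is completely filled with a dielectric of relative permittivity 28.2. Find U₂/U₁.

28.2

Battery connected ⇒ V is held fixed.
C₂ = 28.2 C₁ and U = ½CV², so U₂/U₁ = C₂/C₁ = 28.2.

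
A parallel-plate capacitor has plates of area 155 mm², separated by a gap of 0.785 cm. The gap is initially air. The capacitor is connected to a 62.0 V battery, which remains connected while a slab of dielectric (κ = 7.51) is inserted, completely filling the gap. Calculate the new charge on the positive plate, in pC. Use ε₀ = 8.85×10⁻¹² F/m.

81.4 pC

A = 155 mm² = 1.55×10⁻⁴ m².
Initially C₁ = ε₀A/d = 8.85×10⁻¹² × 1.55×10⁻⁴ / 7.85×10⁻³ = 1.75×10⁻¹³ F.
Q₁ = 1.08×10⁻¹¹ C.
Battery connected ⇒ V is held fixed. C₂ = 7.51 C₁ and Q = CV, so Q₂/Q₁ = C₂/C₁ = 7.51.
Q₂ = 7.51 × 1.08×10⁻¹¹ = 8.14×10⁻¹¹ C.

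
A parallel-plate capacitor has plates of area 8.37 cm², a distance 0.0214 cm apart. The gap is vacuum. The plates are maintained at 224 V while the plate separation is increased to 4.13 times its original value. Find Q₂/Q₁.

Battery connected ⇒ V is held fixed.
C₂ = 0.242 C₁ and Q = CV, so Q₂/Q₁ = C₂/C₁ = 0.242.

Q₂/Q₁ ≈ 0.242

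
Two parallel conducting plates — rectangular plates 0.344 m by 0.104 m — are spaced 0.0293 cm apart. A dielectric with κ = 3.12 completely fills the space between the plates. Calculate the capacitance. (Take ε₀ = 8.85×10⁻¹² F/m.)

C ≈ 3.37 nF

A = 0.344 × 0.104 m² = 3.58×10⁻² m².
C = κε₀A/d = 3.12 × 8.85×10⁻¹² × 3.58×10⁻² / 2.93×10⁻⁴ = 3.37×10⁻⁹ F.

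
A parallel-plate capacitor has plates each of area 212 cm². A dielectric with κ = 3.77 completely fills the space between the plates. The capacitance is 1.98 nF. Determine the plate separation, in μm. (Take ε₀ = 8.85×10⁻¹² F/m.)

A = 212 cm² = 2.12×10⁻² m².
d = κε₀A/C = 3.77 × 8.85×10⁻¹² × 2.12×10⁻² / 1.98×10⁻⁹ = 3.57×10⁻⁴ m.

357 μm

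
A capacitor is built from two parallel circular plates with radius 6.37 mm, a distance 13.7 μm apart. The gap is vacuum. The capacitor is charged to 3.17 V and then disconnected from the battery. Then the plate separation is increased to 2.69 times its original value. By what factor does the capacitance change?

0.372

C = ε₀A/d scales as 1/d, so C₂/C₁ = d₁/d₂ = 1/2.69 = 0.372.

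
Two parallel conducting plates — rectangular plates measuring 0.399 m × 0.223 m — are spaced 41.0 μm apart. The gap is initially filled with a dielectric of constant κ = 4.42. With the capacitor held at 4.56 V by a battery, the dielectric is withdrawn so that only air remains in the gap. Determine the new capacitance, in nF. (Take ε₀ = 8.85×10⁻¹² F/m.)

19.2 nF

A = 0.399 × 0.223 m² = 8.90×10⁻² m².
Initially C₁ = κε₀A/d = 4.42 × 8.85×10⁻¹² × 8.90×10⁻² / 4.10×10⁻⁵ = 8.49×10⁻⁸ F.
C = κε₀A/d scales with κ, so C₂/C₁ = 1/κ = 1/4.42 = 0.226.
C₂ = 0.226 × 8.49×10⁻⁸ = 1.92×10⁻⁸ F.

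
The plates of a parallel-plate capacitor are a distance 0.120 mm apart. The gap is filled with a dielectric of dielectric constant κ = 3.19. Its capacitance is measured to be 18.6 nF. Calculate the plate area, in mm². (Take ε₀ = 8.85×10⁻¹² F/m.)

A = Cd/(κε₀) = 1.86×10⁻⁸ × 1.20×10⁻⁴ / (3.19 × 8.85×10⁻¹²) = 7.91×10⁻² m².

A ≈ 7.91×10⁴ mm²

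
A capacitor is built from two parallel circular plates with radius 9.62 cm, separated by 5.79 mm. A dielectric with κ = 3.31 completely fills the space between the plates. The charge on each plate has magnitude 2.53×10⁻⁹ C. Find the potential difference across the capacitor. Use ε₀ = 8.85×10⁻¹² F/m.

V ≈ 17.2 V

A = π(9.62 cm)² = 2.91×10⁻² m².
C = κε₀A/d = 3.31 × 8.85×10⁻¹² × 2.91×10⁻² / 5.79×10⁻³ = 1.47×10⁻¹⁰ F.
V = Q/C = 2.53×10⁻⁹ / 1.47×10⁻¹⁰ = 17.2 V.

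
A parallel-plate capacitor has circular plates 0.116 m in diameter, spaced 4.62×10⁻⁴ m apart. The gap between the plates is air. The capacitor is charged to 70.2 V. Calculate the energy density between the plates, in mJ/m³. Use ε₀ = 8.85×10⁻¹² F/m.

u ≈ 102 mJ/m³

E = V/d = 70.2 / 4.62×10⁻⁴ = 1.52×10⁵ V/m.
u = ½ε₀E² = ½ × 8.85×10⁻¹² × (1.52×10⁵)² = 0.102 J/m³.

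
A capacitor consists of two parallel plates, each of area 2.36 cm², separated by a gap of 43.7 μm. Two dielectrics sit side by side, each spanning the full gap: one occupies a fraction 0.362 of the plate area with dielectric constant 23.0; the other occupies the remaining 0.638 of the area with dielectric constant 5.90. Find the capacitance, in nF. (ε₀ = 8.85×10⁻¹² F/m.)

A = 2.36 cm² = 2.36×10⁻⁴ m².
Side-by-side slabs ⇒ two capacitors in parallel, each spanning the full gap.
C₁ = κ₁ε₀A₁/d = 23.0 × 8.85×10⁻¹² × 8.54×10⁻⁵ / 4.37×10⁻⁵ = 3.98×10⁻¹⁰ F.
C₂ = κ₂ε₀A₂/d = 5.90 × 8.85×10⁻¹² × 1.51×10⁻⁴ / 4.37×10⁻⁵ = 1.80×10⁻¹⁰ F.
C = C₁ + C₂ = 5.78×10⁻¹⁰ F.

C ≈ 0.578 nF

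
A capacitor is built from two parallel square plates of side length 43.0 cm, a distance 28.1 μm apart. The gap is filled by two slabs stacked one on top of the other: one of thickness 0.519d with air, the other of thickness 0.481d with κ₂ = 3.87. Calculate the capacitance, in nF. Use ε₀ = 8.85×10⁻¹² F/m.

90.5 nF

A = (43.0 cm)² = 0.185 m².
Stacked slabs ⇒ two capacitors in series, each with the full plate area.
C₁ = κ₁ε₀A/d₁ = 1.00 × 8.85×10⁻¹² × 0.185 / 1.46×10⁻⁵ = 1.12×10⁻⁷ F.
C₂ = κ₂ε₀A/d₂ = 3.87 × 8.85×10⁻¹² × 0.185 / 1.35×10⁻⁵ = 4.69×10⁻⁷ F.
C = (1/C₁ + 1/C₂)⁻¹ = 9.05×10⁻⁸ F.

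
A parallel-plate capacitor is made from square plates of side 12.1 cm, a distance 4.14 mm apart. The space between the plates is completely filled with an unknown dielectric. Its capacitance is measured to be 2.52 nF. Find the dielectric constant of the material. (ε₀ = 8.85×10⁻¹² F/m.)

A = (12.1 cm)² = 1.46×10⁻² m².
κ = Cd/(ε₀A) = 2.52×10⁻⁹ × 4.14×10⁻³ / (8.85×10⁻¹² × 1.46×10⁻²) = 80.5.

80.5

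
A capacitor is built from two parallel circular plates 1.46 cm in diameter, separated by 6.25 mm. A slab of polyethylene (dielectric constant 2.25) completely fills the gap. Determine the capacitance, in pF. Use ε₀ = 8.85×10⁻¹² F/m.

A = π(1.46/2 cm)² = 1.67×10⁻⁴ m².
C = κε₀A/d = 2.25 × 8.85×10⁻¹² × 1.67×10⁻⁴ / 6.25×10⁻³ = 5.33×10⁻¹³ F.

0.533 pF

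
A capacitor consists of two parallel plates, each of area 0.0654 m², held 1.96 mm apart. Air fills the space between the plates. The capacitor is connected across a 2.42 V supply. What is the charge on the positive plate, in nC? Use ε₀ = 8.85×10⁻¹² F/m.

C = ε₀A/d = 8.85×10⁻¹² × 6.54×10⁻² / 1.96×10⁻³ = 2.95×10⁻¹⁰ F.
Q = CV = 2.95×10⁻¹⁰ × 2.42 = 7.15×10⁻¹⁰ C.

0.715 nC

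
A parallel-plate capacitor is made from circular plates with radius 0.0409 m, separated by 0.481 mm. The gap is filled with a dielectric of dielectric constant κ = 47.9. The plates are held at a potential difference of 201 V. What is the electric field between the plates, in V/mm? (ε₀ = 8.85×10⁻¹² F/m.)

E = V/d = 201 / 4.81×10⁻⁴ = 4.18×10⁵ V/m.

418 V/mm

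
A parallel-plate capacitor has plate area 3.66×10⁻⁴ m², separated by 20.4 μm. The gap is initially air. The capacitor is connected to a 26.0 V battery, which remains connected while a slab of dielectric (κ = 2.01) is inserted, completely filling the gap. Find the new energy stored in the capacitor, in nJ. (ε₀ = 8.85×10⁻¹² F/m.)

Initially C₁ = ε₀A/d = 8.85×10⁻¹² × 3.66×10⁻⁴ / 2.04×10⁻⁵ = 1.59×10⁻¹⁰ F.
U₁ = 5.37×10⁻⁸ J.
Battery connected ⇒ V is held fixed. C₂ = 2.01 C₁ and U = ½CV², so U₂/U₁ = C₂/C₁ = 2.01.
U₂ = 2.01 × 5.37×10⁻⁸ = 1.08×10⁻⁷ J.

U ≈ 108 nJ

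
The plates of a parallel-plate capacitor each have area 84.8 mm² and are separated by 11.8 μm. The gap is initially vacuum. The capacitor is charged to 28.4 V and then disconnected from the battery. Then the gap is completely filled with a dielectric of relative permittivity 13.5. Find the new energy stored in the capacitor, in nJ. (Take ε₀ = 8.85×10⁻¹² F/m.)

A = 84.8 mm² = 8.48×10⁻⁵ m².
Initially C₁ = ε₀A/d = 8.85×10⁻¹² × 8.48×10⁻⁵ / 1.18×10⁻⁵ = 6.36×10⁻¹¹ F.
U₁ = 2.56×10⁻⁸ J.
Isolated ⇒ Q is held fixed. C₂ = 13.5 C₁ and U = Q²/(2C), so U₂/U₁ = C₁/C₂ = 0.0741.
U₂ = 0.0741 × 2.56×10⁻⁸ = 1.90×10⁻⁹ J.

1.90 nJ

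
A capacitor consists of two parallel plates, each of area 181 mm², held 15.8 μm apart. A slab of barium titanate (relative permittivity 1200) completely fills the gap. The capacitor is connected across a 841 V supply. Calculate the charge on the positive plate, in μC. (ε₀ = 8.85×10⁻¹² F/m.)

A = 181 mm² = 1.81×10⁻⁴ m².
C = κε₀A/d = 1200 × 8.85×10⁻¹² × 1.81×10⁻⁴ / 1.58×10⁻⁵ = 1.22×10⁻⁷ F.
Q = CV = 1.22×10⁻⁷ × 841 = 1.02×10⁻⁴ C.

102 μC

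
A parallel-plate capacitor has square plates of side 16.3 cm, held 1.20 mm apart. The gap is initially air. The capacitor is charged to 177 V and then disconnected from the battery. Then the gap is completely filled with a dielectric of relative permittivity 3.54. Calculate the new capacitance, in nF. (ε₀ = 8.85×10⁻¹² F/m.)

A = (16.3 cm)² = 2.66×10⁻² m².
Initially C₁ = ε₀A/d = 8.85×10⁻¹² × 2.66×10⁻² / 1.20×10⁻³ = 1.96×10⁻¹⁰ F.
C = κε₀A/d scales with κ, so C₂/C₁ = κ = 3.54.
C₂ = 3.54 × 1.96×10⁻¹⁰ = 6.94×10⁻¹⁰ F.

C ≈ 0.694 nF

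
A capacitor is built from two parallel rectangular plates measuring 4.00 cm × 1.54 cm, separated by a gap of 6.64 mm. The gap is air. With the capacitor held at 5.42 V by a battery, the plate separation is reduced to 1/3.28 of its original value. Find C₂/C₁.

C₂/C₁ ≈ 3.28

C = ε₀A/d scales as 1/d, so C₂/C₁ = d₁/d₂ = 3.28.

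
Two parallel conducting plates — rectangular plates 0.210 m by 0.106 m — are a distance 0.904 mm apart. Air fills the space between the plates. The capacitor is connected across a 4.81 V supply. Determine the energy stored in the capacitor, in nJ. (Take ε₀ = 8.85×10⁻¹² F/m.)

U ≈ 2.52 nJ

A = 0.210 × 0.106 m² = 2.23×10⁻² m².
C = ε₀A/d = 8.85×10⁻¹² × 2.23×10⁻² / 9.04×10⁻⁴ = 2.18×10⁻¹⁰ F.
U = ½CV² = ½ × 2.18×10⁻¹⁰ × (4.81)² = 2.52×10⁻⁹ J.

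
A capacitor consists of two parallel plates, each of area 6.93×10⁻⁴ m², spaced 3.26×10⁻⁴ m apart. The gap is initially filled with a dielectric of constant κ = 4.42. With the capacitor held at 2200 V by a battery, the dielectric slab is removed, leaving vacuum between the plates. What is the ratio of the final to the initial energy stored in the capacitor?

Battery connected ⇒ V is held fixed.
C₂ = 0.226 C₁ and U = ½CV², so U₂/U₁ = C₂/C₁ = 0.226.

U₂/U₁ ≈ 0.226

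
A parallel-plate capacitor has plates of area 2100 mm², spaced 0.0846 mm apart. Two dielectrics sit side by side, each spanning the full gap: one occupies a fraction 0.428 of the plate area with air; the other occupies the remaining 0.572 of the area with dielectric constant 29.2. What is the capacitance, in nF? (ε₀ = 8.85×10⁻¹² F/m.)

C ≈ 3.76 nF

A = 2100 mm² = 2.10×10⁻³ m².
Side-by-side slabs ⇒ two capacitors in parallel, each spanning the full gap.
C₁ = κ₁ε₀A₁/d = 1.00 × 8.85×10⁻¹² × 8.99×10⁻⁴ / 8.46×10⁻⁵ = 9.40×10⁻¹¹ F.
C₂ = κ₂ε₀A₂/d = 29.2 × 8.85×10⁻¹² × 1.20×10⁻³ / 8.46×10⁻⁵ = 3.67×10⁻⁹ F.
C = C₁ + C₂ = 3.76×10⁻⁹ F.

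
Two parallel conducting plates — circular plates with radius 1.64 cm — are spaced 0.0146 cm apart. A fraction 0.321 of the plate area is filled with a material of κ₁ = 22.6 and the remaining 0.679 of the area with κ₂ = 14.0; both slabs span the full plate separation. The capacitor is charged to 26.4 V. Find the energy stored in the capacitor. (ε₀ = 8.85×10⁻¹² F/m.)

A = π(1.64 cm)² = 8.45×10⁻⁴ m².
Side-by-side slabs ⇒ two capacitors in parallel, each spanning the full gap.
C₁ = κ₁ε₀A₁/d = 22.6 × 8.85×10⁻¹² × 2.71×10⁻⁴ / 1.46×10⁻⁴ = 3.72×10⁻¹⁰ F.
C₂ = κ₂ε₀A₂/d = 14.0 × 8.85×10⁻¹² × 5.74×10⁻⁴ / 1.46×10⁻⁴ = 4.87×10⁻¹⁰ F.
C = C₁ + C₂ = 8.58×10⁻¹⁰ F.
U = ½CV² = ½ × 8.58×10⁻¹⁰ × (26.4)² = 2.99×10⁻⁷ J.

299 nJ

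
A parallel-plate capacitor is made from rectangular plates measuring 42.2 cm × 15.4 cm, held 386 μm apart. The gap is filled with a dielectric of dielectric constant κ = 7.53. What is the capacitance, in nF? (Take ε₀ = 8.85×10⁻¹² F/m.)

11.2 nF

A = 42.2 × 15.4 cm² = 6.50×10⁻² m².
C = κε₀A/d = 7.53 × 8.85×10⁻¹² × 6.50×10⁻² / 3.86×10⁻⁴ = 1.12×10⁻⁸ F.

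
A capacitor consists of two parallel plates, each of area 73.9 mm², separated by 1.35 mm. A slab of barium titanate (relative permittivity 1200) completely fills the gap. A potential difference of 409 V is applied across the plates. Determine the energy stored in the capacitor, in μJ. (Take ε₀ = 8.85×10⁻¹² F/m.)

U ≈ 48.6 μJ

A = 73.9 mm² = 7.39×10⁻⁵ m².
C = κε₀A/d = 1200 × 8.85×10⁻¹² × 7.39×10⁻⁵ / 1.35×10⁻³ = 5.81×10⁻¹⁰ F.
U = ½CV² = ½ × 5.81×10⁻¹⁰ × (409)² = 4.86×10⁻⁵ J.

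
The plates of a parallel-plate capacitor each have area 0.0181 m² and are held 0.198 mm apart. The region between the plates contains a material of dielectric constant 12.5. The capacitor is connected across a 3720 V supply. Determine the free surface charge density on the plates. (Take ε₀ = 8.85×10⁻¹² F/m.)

208 nC/cm²

C = κε₀A/d = 12.5 × 8.85×10⁻¹² × 1.81×10⁻² / 1.98×10⁻⁴ = 1.01×10⁻⁸ F.
σ = Q/A = CV/A = 1.01×10⁻⁸ × 3720 / 1.81×10⁻² = 2.08×10⁻³ C/m².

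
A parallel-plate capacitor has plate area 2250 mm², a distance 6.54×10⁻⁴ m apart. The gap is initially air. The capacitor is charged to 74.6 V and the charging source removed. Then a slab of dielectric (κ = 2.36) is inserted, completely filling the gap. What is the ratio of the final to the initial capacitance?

C₂/C₁ ≈ 2.36

C = κε₀A/d scales with κ, so C₂/C₁ = κ = 2.36.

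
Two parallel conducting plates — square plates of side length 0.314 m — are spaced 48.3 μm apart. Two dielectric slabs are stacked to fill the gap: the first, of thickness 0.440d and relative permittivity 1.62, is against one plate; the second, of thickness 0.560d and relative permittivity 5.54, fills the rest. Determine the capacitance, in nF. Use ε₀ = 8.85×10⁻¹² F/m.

A = (0.314 m)² = 9.86×10⁻² m².
Stacked slabs ⇒ two capacitors in series, each with the full plate area.
C₁ = κ₁ε₀A/d₁ = 1.62 × 8.85×10⁻¹² × 9.86×10⁻² / 2.13×10⁻⁵ = 6.65×10⁻⁸ F.
C₂ = κ₂ε₀A/d₂ = 5.54 × 8.85×10⁻¹² × 9.86×10⁻² / 2.70×10⁻⁵ = 1.79×10⁻⁷ F.
C = (1/C₁ + 1/C₂)⁻¹ = 4.85×10⁻⁸ F.

48.5 nF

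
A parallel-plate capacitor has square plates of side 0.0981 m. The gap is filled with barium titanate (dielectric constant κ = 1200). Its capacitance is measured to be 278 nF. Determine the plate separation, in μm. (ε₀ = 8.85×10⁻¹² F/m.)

368 μm

A = (0.0981 m)² = 9.62×10⁻³ m².
d = κε₀A/C = 1200 × 8.85×10⁻¹² × 9.62×10⁻³ / 2.78×10⁻⁷ = 3.68×10⁻⁴ m.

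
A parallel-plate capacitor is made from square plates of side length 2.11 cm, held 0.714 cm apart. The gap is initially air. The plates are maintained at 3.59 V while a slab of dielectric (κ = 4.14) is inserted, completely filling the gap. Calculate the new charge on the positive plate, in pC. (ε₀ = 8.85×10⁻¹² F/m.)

Q ≈ 8.20 pC

A = (2.11 cm)² = 4.45×10⁻⁴ m².
Initially C₁ = ε₀A/d = 8.85×10⁻¹² × 4.45×10⁻⁴ / 7.14×10⁻³ = 5.52×10⁻¹³ F.
Q₁ = 1.98×10⁻¹² C.
Battery connected ⇒ V is held fixed. C₂ = 4.14 C₁ and Q = CV, so Q₂/Q₁ = C₂/C₁ = 4.14.
Q₂ = 4.14 × 1.98×10⁻¹² = 8.20×10⁻¹² C.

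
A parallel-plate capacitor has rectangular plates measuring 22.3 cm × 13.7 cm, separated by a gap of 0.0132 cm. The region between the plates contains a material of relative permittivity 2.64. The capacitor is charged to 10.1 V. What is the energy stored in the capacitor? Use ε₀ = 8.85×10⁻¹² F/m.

A = 22.3 × 13.7 cm² = 3.06×10⁻² m².
C = κε₀A/d = 2.64 × 8.85×10⁻¹² × 3.06×10⁻² / 1.32×10⁻⁴ = 5.41×10⁻⁹ F.
U = ½CV² = ½ × 5.41×10⁻⁹ × (10.1)² = 2.76×10⁻⁷ J.

U ≈ 276 nJ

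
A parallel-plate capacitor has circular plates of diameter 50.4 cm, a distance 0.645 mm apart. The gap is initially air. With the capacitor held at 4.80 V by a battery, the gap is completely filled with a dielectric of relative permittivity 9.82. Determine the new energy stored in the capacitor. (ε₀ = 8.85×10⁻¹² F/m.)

U ≈ 310 nJ

A = π(50.4/2 cm)² = 0.200 m².
Initially C₁ = ε₀A/d = 8.85×10⁻¹² × 0.200 / 6.45×10⁻⁴ = 2.74×10⁻⁹ F.
U₁ = 3.15×10⁻⁸ J.
Battery connected ⇒ V is held fixed. C₂ = 9.82 C₁ and U = ½CV², so U₂/U₁ = C₂/C₁ = 9.82.
U₂ = 9.82 × 3.15×10⁻⁸ = 3.10×10⁻⁷ J.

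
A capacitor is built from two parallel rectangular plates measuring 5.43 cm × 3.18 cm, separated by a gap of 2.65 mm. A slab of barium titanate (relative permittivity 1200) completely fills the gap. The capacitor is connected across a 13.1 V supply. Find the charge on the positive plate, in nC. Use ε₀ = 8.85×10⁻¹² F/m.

A = 5.43 × 3.18 cm² = 1.73×10⁻³ m².
C = κε₀A/d = 1200 × 8.85×10⁻¹² × 1.73×10⁻³ / 2.65×10⁻³ = 6.92×10⁻⁹ F.
Q = CV = 6.92×10⁻⁹ × 13.1 = 9.07×10⁻⁸ C.

90.7 nC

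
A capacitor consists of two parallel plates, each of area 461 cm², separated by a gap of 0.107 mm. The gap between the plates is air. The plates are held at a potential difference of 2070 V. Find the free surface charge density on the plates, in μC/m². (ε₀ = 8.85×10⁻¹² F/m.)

A = 461 cm² = 4.61×10⁻² m².
C = ε₀A/d = 8.85×10⁻¹² × 4.61×10⁻² / 1.07×10⁻⁴ = 3.81×10⁻⁹ F.
σ = Q/A = CV/A = 3.81×10⁻⁹ × 2070 / 4.61×10⁻² = 1.71×10⁻⁴ C/m².

σ ≈ 171 μC/m²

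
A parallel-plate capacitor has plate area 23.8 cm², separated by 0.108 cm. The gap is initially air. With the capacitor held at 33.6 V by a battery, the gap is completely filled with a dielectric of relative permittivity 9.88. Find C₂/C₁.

C₂/C₁ ≈ 9.88

C = κε₀A/d scales with κ, so C₂/C₁ = κ = 9.88.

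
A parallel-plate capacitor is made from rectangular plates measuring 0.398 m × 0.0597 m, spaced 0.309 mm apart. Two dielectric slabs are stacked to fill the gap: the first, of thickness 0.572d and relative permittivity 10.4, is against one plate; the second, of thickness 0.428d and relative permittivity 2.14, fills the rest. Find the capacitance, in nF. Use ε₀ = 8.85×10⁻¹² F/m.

A = 0.398 × 0.0597 m² = 2.38×10⁻² m².
Stacked slabs ⇒ two capacitors in series, each with the full plate area.
C₁ = κ₁ε₀A/d₁ = 10.4 × 8.85×10⁻¹² × 2.38×10⁻² / 1.77×10⁻⁴ = 1.24×10⁻⁸ F.
C₂ = κ₂ε₀A/d₂ = 2.14 × 8.85×10⁻¹² × 2.38×10⁻² / 1.32×10⁻⁴ = 3.40×10⁻⁹ F.
C = (1/C₁ + 1/C₂)⁻¹ = 2.67×10⁻⁹ F.

C ≈ 2.67 nF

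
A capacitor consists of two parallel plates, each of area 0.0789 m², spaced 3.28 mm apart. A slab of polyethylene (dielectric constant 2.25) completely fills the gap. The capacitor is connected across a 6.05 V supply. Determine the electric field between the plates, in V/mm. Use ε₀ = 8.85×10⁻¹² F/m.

E = V/d = 6.05 / 3.28×10⁻³ = 1.84×10³ V/m.

E ≈ 1.84 V/mm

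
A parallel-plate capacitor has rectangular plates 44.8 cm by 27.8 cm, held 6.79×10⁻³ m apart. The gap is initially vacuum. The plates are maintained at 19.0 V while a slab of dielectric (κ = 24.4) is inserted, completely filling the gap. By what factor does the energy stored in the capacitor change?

24.4

Battery connected ⇒ V is held fixed.
C₂ = 24.4 C₁ and U = ½CV², so U₂/U₁ = C₂/C₁ = 24.4.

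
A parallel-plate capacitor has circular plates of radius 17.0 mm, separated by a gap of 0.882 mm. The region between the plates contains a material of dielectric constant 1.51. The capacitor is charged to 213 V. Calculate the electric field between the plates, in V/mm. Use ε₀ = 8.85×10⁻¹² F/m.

E ≈ 241 V/mm

E = V/d = 213 / 8.82×10⁻⁴ = 2.41×10⁵ V/m.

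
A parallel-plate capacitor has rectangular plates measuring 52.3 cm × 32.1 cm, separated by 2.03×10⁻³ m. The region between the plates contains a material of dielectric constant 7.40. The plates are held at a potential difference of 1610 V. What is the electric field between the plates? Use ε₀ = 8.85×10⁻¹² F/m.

0.793 MV/m

E = V/d = 1610 / 2.03×10⁻³ = 7.93×10⁵ V/m.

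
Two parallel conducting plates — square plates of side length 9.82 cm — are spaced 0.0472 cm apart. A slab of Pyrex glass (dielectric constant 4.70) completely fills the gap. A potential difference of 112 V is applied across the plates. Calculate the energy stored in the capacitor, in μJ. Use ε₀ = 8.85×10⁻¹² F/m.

A = (9.82 cm)² = 9.64×10⁻³ m².
C = κε₀A/d = 4.70 × 8.85×10⁻¹² × 9.64×10⁻³ / 4.72×10⁻⁴ = 8.50×10⁻¹⁰ F.
U = ½CV² = ½ × 8.50×10⁻¹⁰ × (112)² = 5.33×10⁻⁶ J.

5.33 μJ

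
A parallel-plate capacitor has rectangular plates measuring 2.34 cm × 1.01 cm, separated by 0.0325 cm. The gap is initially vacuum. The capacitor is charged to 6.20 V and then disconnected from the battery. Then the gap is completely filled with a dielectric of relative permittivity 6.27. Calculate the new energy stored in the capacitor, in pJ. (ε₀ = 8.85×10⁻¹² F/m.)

19.7 pJ

A = 2.34 × 1.01 cm² = 2.36×10⁻⁴ m².
Initially C₁ = ε₀A/d = 8.85×10⁻¹² × 2.36×10⁻⁴ / 3.25×10⁻⁴ = 6.44×10⁻¹² F.
U₁ = 1.24×10⁻¹⁰ J.
Isolated ⇒ Q is held fixed. C₂ = 6.27 C₁ and U = Q²/(2C), so U₂/U₁ = C₁/C₂ = 0.159.
U₂ = 0.159 × 1.24×10⁻¹⁰ = 1.97×10⁻¹¹ J.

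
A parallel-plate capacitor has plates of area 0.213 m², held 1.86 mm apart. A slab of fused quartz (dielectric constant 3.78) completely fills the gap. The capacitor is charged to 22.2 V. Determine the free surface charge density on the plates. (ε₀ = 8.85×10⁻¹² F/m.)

C = κε₀A/d = 3.78 × 8.85×10⁻¹² × 0.213 / 1.86×10⁻³ = 3.83×10⁻⁹ F.
σ = Q/A = CV/A = 3.83×10⁻⁹ × 22.2 / 0.213 = 3.99×10⁻⁷ C/m².

σ ≈ 399 nC/m²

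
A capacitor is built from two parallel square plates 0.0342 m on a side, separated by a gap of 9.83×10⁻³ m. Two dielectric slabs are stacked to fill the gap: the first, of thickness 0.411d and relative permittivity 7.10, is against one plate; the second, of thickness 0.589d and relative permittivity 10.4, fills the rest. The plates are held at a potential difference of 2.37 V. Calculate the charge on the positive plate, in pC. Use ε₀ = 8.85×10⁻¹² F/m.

21.8 pC

A = (0.0342 m)² = 1.17×10⁻³ m².
Stacked slabs ⇒ two capacitors in series, each with the full plate area.
C₁ = κ₁ε₀A/d₁ = 7.10 × 8.85×10⁻¹² × 1.17×10⁻³ / 4.04×10⁻³ = 1.82×10⁻¹¹ F.
C₂ = κ₂ε₀A/d₂ = 10.4 × 8.85×10⁻¹² × 1.17×10⁻³ / 5.79×10⁻³ = 1.86×10⁻¹¹ F.
C = (1/C₁ + 1/C₂)⁻¹ = 9.20×10⁻¹² F.
Q = CV = 9.20×10⁻¹² × 2.37 = 2.18×10⁻¹¹ C.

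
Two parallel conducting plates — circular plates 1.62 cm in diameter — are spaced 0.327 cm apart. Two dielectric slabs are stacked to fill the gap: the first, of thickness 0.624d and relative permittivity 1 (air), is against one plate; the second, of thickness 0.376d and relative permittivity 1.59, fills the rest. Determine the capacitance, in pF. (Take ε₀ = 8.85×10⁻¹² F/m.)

C ≈ 0.648 pF

A = π(1.62/2 cm)² = 2.06×10⁻⁴ m².
Stacked slabs ⇒ two capacitors in series, each with the full plate area.
C₁ = κ₁ε₀A/d₁ = 1.00 × 8.85×10⁻¹² × 2.06×10⁻⁴ / 2.04×10⁻³ = 8.94×10⁻¹³ F.
C₂ = κ₂ε₀A/d₂ = 1.59 × 8.85×10⁻¹² × 2.06×10⁻⁴ / 1.23×10⁻³ = 2.36×10⁻¹² F.
C = (1/C₁ + 1/C₂)⁻¹ = 6.48×10⁻¹³ F.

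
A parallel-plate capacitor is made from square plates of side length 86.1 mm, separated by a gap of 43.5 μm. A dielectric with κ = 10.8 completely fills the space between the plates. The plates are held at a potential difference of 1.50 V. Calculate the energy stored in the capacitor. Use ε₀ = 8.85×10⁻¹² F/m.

U ≈ 18.3 nJ

A = (86.1 mm)² = 7.41×10⁻³ m².
C = κε₀A/d = 10.8 × 8.85×10⁻¹² × 7.41×10⁻³ / 4.35×10⁻⁵ = 1.63×10⁻⁸ F.
U = ½CV² = ½ × 1.63×10⁻⁸ × (1.50)² = 1.83×10⁻⁸ J.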